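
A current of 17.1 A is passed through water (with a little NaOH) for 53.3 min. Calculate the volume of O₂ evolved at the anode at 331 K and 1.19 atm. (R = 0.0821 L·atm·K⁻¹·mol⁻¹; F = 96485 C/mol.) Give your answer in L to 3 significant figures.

3.24 L

Charge passed = 17.1 × 3198 = 54690 C
n(e⁻) = 54690 / 96485 = 0.5668 mol
2H₂O → O₂ + 4H⁺ + 4e⁻, so n(O₂) = 0.5668 / 4 = 0.1417 mol
V = nRT/P = 0.1417 × 0.0821 × 331 / 1.19 = 3.236 L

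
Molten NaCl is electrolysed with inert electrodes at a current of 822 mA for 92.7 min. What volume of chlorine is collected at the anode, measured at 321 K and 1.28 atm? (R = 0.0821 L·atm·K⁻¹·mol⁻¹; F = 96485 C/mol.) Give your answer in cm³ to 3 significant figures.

Charge passed = 0.822 × 5562 = 4572 C
n(e⁻) = Q/F = 4572/96485 = 0.04739 mol
2Cl⁻ → Cl₂ + 2e⁻, so n(Cl₂) = 0.04739 / 2 = 0.02370 mol
V = nRT/P = 0.02370 × 0.0821 × 321 / 1.28 = 0.4880 L
= 488 cm³

488 cm³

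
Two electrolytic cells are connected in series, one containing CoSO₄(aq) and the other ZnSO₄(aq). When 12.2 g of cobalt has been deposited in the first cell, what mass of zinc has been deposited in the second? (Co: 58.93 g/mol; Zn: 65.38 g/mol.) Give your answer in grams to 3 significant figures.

n(Co) = 12.2 / 58.93 = 0.2070 mol
Co²⁺ + 2e⁻ → Co, so n(e⁻) = 2 × 0.2070 = 0.4140 mol
The cells are in series, so the same charge (and hence the same n(e⁻) = 0.4140 mol) passes through both.
Zn²⁺ + 2e⁻ → Zn, so n(Zn) = 0.4140 / 2 = 0.2070 mol
m(Zn) = 0.2070 × 65.38 = 13.5 g

13.5 g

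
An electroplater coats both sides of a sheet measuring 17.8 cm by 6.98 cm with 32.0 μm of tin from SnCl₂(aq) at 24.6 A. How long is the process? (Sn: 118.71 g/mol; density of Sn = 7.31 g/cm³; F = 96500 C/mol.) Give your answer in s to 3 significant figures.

Plated area = 2 × 17.8 × 6.98 = 248.5 cm²
Volume = 248.5 × 32.0×10⁻⁴ cm = 0.7952 cm³
m(Sn) = 0.7952 × 7.31 = 5.813 g
n(Sn) = 5.813 / 118.71 = 0.04897 mol; n(e⁻) = 2 × 0.04897 = 0.09794 mol
Q = 0.09794 × 96500 = 9451 C
t = 9451 / 24.6 = 384.2 s

384 s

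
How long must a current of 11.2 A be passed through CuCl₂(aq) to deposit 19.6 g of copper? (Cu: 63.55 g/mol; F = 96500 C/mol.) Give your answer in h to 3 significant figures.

n(Cu) = 19.6 / 63.55 = 0.3084 mol
Cu²⁺ + 2e⁻ → Cu, so n(e⁻) = 2 × 0.3084 = 0.6168 mol
Q = 0.6168 × 96500 = 59520 C
t = Q / I = 59520 / 11.2 = 5314 s = 1.48 h

1.48 h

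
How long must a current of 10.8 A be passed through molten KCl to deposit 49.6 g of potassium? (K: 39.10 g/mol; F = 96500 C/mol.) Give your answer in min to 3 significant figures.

189 min

n(K) = 49.6 / 39.10 = 1.269 mol
K⁺ + e⁻ → K, so n(e⁻) = 1.269 mol
Q = 1.269 × 96500 = 1.225×10^5 C
t = Q / I = 1.225×10^5 / 10.8 = 11340 s = 189 min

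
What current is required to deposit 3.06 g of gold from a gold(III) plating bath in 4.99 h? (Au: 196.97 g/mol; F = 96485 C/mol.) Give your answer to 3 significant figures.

0.250 A

n(Au) = 3.06 / 196.97 = 0.01554 mol
Au³⁺ + 3e⁻ → Au, so n(e⁻) = 3 × 0.01554 = 0.04662 mol
Q = 0.04662 × 96485 = 4498 C
I = Q / t = 4498 / 17964 s = 0.250 A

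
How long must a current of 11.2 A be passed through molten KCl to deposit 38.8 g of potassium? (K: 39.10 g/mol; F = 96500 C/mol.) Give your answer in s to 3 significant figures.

8550 s

n(K) = 38.8 / 39.10 = 0.9923 mol
K⁺ + e⁻ → K, so n(e⁻) = 0.9923 mol
Q = 0.9923 × 96500 = 95760 C
t = Q / I = 95760 / 11.2 = 8550 s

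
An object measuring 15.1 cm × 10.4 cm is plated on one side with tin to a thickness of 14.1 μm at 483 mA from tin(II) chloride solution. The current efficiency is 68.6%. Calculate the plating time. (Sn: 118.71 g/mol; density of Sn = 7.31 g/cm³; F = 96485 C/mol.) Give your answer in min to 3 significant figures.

132 min

Plated area = 15.1 × 10.4 = 157.0 cm²
Volume = 157.0 × 14.1×10⁻⁴ cm = 0.2214 cm³
m(Sn) = 0.2214 × 7.31 = 1.618 g
n(Sn) = 1.618 / 118.71 = 0.01363 mol; n(e⁻) = 2 × 0.01363 = 0.02726 mol
Q = 0.02726 × 96485 / 0.686 = 3834 C
t = 3834 / 0.483 = 7938 s = 132 min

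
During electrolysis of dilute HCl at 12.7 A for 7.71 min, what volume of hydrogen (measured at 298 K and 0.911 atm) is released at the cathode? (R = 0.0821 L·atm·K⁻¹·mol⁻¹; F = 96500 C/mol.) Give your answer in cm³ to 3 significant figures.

818 cm³

Charge passed = 12.7 × 462.6 = 5875 C
Moles of electrons = 5875 / 96500 = 0.06088 mol
2H⁺ + 2e⁻ → H₂, so n(H₂) = 0.06088 / 2 = 0.03044 mol
V = nRT/P = 0.03044 × 0.0821 × 298 / 0.911 = 0.8175 L
= 818 cm³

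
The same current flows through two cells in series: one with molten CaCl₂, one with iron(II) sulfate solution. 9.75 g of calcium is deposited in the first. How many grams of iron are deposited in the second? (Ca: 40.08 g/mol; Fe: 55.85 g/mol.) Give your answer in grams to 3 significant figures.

13.6 g

n(Ca) = 9.75 / 40.08 = 0.2433 mol
Ca²⁺ + 2e⁻ → Ca, so n(e⁻) = 2 × 0.2433 = 0.4866 mol
The cells are in series, so the same charge (and hence the same n(e⁻) = 0.4866 mol) passes through both.
Fe²⁺ + 2e⁻ → Fe, so n(Fe) = 0.4866 / 2 = 0.2433 mol
m(Fe) = 0.2433 × 55.85 = 13.6 g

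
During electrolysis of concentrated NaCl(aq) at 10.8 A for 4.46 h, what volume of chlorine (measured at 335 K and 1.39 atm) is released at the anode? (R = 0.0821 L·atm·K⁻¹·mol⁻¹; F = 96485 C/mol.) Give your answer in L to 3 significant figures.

17.8 L

Q = 10.8 A × 16056 s = 1.734×10^5 C
n(e⁻) = Q/F = 1.734×10^5/96485 = 1.797 mol
2Cl⁻ → Cl₂ + 2e⁻, so n(Cl₂) = 1.797 / 2 = 0.8985 mol
V = nRT/P = 0.8985 × 0.0821 × 335 / 1.39 = 17.78 L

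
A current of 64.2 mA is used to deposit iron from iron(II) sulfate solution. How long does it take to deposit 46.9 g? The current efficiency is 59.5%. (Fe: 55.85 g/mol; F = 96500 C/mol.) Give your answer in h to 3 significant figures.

1180 h

n(Fe) = 46.9 / 55.85 = 0.8397 mol
Fe²⁺ + 2e⁻ → Fe, so n(e⁻) = 2 × 0.8397 = 1.679 mol
Q = 1.679 × 96500 / 0.595 = 2.723×10^5 C
t = Q / I = 2.723×10^5 / 0.0642 = 4.241×10^6 s = 1180 h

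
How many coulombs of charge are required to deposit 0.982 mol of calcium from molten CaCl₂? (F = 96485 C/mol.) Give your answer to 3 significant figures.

1.89×10^5 C

Ca²⁺ + 2e⁻ → Ca, so n(e⁻) = 2 × 0.982 = 1.964 mol
Q = 1.964 × 96485 = 1.895×10^5 C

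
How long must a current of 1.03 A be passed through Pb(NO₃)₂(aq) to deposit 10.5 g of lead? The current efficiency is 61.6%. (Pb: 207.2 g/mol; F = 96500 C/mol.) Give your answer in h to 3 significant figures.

4.28 h

n(Pb) = 10.5 / 207.2 = 0.05068 mol
Pb²⁺ + 2e⁻ → Pb, so n(e⁻) = 2 × 0.05068 = 0.1014 mol
Q = 0.1014 × 96500 / 0.616 = 15880 C
t = Q / I = 15880 / 1.03 = 15420 s = 4.28 h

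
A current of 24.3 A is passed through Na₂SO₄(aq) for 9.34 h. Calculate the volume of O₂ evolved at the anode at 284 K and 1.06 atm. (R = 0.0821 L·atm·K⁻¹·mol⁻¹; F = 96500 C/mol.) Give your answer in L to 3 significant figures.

46.6 L

Q = It = 24.3 × 33624 = 8.171×10^5 C
n(e⁻) = 8.171×10^5 / 96500 = 8.467 mol
2H₂O → O₂ + 4H⁺ + 4e⁻, so n(O₂) = 8.467 / 4 = 2.117 mol
V = nRT/P = 2.117 × 0.0821 × 284 / 1.06 = 46.57 L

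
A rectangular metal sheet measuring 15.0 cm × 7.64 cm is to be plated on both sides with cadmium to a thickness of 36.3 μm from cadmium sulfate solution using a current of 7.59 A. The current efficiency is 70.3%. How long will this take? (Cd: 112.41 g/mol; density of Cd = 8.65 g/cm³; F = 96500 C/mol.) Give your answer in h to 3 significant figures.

Plated area = 2 × 15.0 × 7.64 = 229.2 cm²
Volume = 229.2 × 36.3×10⁻⁴ cm = 0.8320 cm³
m(Cd) = 0.8320 × 8.65 = 7.197 g
n(Cd) = 7.197 / 112.41 = 0.06402 mol; n(e⁻) = 2 × 0.06402 = 0.1280 mol
Q = 0.1280 × 96500 / 0.703 = 17570 C
t = 17570 / 7.59 = 2315 s = 0.643 h

0.643 h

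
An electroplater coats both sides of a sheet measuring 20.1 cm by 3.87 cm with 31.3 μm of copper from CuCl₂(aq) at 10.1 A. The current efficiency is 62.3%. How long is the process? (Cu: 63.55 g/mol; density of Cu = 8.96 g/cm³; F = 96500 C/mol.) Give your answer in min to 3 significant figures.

35.1 min

Plated area = 2 × 20.1 × 3.87 = 155.6 cm²
Volume = 155.6 × 31.3×10⁻⁴ cm = 0.4870 cm³
m(Cu) = 0.4870 × 8.96 = 4.364 g
n(Cu) = 4.364 / 63.55 = 0.06867 mol; n(e⁻) = 2 × 0.06867 = 0.1373 mol
Q = 0.1373 × 96500 / 0.623 = 21270 C
t = 21270 / 10.1 = 2106 s = 35.1 min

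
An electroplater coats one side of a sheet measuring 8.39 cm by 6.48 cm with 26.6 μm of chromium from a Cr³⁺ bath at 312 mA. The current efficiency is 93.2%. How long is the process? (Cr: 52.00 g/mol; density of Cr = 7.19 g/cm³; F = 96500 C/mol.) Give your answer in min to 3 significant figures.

332 min

Plated area = 8.39 × 6.48 = 54.37 cm²
Volume = 54.37 × 26.6×10⁻⁴ cm = 0.1446 cm³
m(Cr) = 0.1446 × 7.19 = 1.040 g
n(Cr) = 1.040 / 52.00 = 0.02000 mol; n(e⁻) = 3 × 0.02000 = 0.06000 mol
Q = 0.06000 × 96500 / 0.932 = 6212 C
t = 6212 / 0.312 = 19910 s = 332 min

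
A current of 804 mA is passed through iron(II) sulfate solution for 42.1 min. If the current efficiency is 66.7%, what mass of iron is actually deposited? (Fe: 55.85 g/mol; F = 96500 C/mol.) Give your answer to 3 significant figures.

0.392 g

Q = 0.804 × 2526 = 2031 C
n(e⁻) = 2031 / 96500 = 0.02105 mol
Fe²⁺ + 2e⁻ → Fe, so theoretical m(Fe) = 0.01053 × 55.85 = 0.5881 g
Actual mass = 66.7% × 0.5881 = 0.392 g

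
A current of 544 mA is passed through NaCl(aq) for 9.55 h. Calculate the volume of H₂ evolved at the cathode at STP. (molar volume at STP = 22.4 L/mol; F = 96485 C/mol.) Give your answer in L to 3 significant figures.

Charge passed = 0.544 × 34380 = 18700 C
Moles of electrons = 18700 / 96485 = 0.1938 mol
2H⁺ + 2e⁻ → H₂, so n(H₂) = 0.1938 / 2 = 0.09690 mol
V = 0.09690 × 22.4 = 2.171 L

2.17 L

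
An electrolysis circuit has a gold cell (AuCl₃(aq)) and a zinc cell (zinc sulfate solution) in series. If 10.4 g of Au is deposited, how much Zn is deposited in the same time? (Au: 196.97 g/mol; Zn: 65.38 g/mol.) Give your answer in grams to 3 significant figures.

5.18 g

n(Au) = 10.4 / 196.97 = 0.05280 mol
Au³⁺ + 3e⁻ → Au, so n(e⁻) = 3 × 0.05280 = 0.1584 mol
Same current for the same time ⇒ same n(e⁻) = 0.1584 mol in both cells.
Zn²⁺ + 2e⁻ → Zn, so n(Zn) = 0.1584 / 2 = 0.07920 mol
m(Zn) = 0.07920 × 65.38 = 5.18 g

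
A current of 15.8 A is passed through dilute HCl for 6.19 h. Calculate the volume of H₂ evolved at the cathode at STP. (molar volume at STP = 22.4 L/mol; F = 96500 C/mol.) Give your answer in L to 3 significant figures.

40.9 L

Charge passed = 15.8 × 22284 = 3.521×10^5 C
n(e⁻) = 3.521×10^5 / 96500 = 3.649 mol
2H⁺ + 2e⁻ → H₂, so n(H₂) = 3.649 / 2 = 1.825 mol
V = 1.825 × 22.4 = 40.88 L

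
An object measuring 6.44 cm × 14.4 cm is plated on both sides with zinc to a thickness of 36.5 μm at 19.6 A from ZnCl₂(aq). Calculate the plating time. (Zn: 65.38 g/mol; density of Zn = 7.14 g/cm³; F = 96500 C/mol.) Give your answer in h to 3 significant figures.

Plated area = 2 × 6.44 × 14.4 = 185.5 cm²
Volume = 185.5 × 36.5×10⁻⁴ cm = 0.6771 cm³
m(Zn) = 0.6771 × 7.14 = 4.834 g
n(Zn) = 4.834 / 65.38 = 0.07394 mol; n(e⁻) = 2 × 0.07394 = 0.1479 mol
Q = 0.1479 × 96500 = 14270 C
t = 14270 / 19.6 = 728.1 s = 0.202 h

0.202 h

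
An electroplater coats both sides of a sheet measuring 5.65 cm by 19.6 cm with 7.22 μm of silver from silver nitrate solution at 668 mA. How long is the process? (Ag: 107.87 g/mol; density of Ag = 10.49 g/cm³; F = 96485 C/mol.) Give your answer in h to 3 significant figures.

Plated area = 2 × 5.65 × 19.6 = 221.5 cm²
Volume = 221.5 × 7.22×10⁻⁴ cm = 0.1599 cm³
m(Ag) = 0.1599 × 10.49 = 1.677 g
n(Ag) = 1.677 / 107.87 = 0.01555 mol; n(e⁻) = 0.01555 mol
Q = 0.01555 × 96485 = 1500 C
t = 1500 / 0.668 = 2246 s = 0.624 h

0.624 h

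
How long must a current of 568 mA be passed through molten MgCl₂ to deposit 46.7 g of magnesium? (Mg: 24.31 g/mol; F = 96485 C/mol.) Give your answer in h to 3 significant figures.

181 h

n(Mg) = 46.7 / 24.31 = 1.921 mol
Mg²⁺ + 2e⁻ → Mg, so n(e⁻) = 2 × 1.921 = 3.842 mol
Q = 3.842 × 96485 = 3.707×10^5 C
t = Q / I = 3.707×10^5 / 0.568 = 6.526×10^5 s = 181 h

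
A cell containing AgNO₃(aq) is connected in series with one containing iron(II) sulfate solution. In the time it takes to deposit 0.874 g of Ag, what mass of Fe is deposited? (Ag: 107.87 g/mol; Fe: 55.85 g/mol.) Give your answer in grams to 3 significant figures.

0.226 g

n(Ag) = 0.874 / 107.87 = 0.008102 mol
Ag⁺ + e⁻ → Ag, so n(e⁻) = 0.008102 mol
Same current for the same time ⇒ same n(e⁻) = 0.008102 mol in both cells.
Fe²⁺ + 2e⁻ → Fe, so n(Fe) = 0.008102 / 2 = 0.004051 mol
m(Fe) = 0.004051 × 55.85 = 0.226 g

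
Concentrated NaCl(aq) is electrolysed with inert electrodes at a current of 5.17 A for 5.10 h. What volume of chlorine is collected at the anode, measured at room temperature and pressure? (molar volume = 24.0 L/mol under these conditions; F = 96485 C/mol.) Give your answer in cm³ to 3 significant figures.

11800 cm³

Q = 5.17 A × 18360 s = 94920 C
Moles of electrons = 94920 / 96485 = 0.9838 mol
2Cl⁻ → Cl₂ + 2e⁻, so n(Cl₂) = 0.9838 / 2 = 0.4919 mol
V = 0.4919 × 24.0 = 11.81 L
= 11800 cm³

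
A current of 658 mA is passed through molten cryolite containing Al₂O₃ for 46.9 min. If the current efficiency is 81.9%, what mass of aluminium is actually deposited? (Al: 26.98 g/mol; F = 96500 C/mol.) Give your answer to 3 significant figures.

Q = 0.658 × 2814 = 1852 C
n(e⁻) = 1852 / 96500 = 0.01919 mol
Al³⁺ + 3e⁻ → Al, so theoretical m(Al) = 0.006397 × 26.98 = 0.1726 g
Actual mass = 81.9% × 0.1726 = 0.141 g

0.141 g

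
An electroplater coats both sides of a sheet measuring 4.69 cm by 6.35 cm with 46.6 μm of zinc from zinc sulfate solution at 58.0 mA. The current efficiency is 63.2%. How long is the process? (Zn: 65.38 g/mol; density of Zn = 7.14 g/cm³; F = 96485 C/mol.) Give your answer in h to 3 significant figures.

Plated area = 2 × 4.69 × 6.35 = 59.56 cm²
Volume = 59.56 × 46.6×10⁻⁴ cm = 0.2775 cm³
m(Zn) = 0.2775 × 7.14 = 1.981 g
n(Zn) = 1.981 / 65.38 = 0.03030 mol; n(e⁻) = 2 × 0.03030 = 0.06060 mol
Q = 0.06060 × 96485 / 0.632 = 9252 C
t = 9252 / 0.0580 = 1.595×10^5 s = 44.3 h

44.3 h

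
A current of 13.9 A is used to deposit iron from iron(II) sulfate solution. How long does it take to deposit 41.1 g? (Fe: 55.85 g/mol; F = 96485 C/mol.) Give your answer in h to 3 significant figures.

2.84 h

n(Fe) = 41.1 / 55.85 = 0.7359 mol
Fe²⁺ + 2e⁻ → Fe, so n(e⁻) = 2 × 0.7359 = 1.472 mol
Q = 1.472 × 96485 = 1.420×10^5 C
t = Q / I = 1.420×10^5 / 13.9 = 10220 s = 2.84 h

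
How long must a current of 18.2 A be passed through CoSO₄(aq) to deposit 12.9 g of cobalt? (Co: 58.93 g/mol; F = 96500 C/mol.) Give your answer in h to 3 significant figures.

n(Co) = 12.9 / 58.93 = 0.2189 mol
Co²⁺ + 2e⁻ → Co, so n(e⁻) = 2 × 0.2189 = 0.4378 mol
Q = 0.4378 × 96500 = 42250 C
t = Q / I = 42250 / 18.2 = 2321 s = 0.645 h

0.645 h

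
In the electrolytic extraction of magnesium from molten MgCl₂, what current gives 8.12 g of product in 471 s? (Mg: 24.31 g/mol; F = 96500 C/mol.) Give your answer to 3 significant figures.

137 A

n(Mg) = 8.12 / 24.31 = 0.3340 mol
Mg²⁺ + 2e⁻ → Mg, so n(e⁻) = 2 × 0.3340 = 0.6680 mol
Q = 0.6680 × 96500 = 64460 C
I = Q / t = 64460 / 471 s = 137 A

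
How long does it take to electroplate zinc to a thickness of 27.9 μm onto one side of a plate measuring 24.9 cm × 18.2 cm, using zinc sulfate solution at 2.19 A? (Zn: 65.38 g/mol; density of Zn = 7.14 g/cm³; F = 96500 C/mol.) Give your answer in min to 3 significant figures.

203 min

Plated area = 24.9 × 18.2 = 453.2 cm²
Volume = 453.2 × 27.9×10⁻⁴ cm = 1.264 cm³
m(Zn) = 1.264 × 7.14 = 9.025 g
n(Zn) = 9.025 / 65.38 = 0.1380 mol; n(e⁻) = 2 × 0.1380 = 0.2760 mol
Q = 0.2760 × 96500 = 26630 C
t = 26630 / 2.19 = 12160 s = 203 min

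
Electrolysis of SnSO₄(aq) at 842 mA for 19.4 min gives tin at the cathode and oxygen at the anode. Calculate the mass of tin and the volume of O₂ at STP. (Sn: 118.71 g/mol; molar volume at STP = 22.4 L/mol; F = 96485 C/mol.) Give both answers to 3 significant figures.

Q = 0.842 × 1164 = 980.1 C; n(e⁻) = 980.1 / 96485 = 0.01016 mol
Cathode: Sn²⁺ + 2e⁻ → Sn → n(Sn) = 0.01016/2 = 0.005080 mol → 0.603 g
Anode: 2H₂O → O₂ + 4H⁺ + 4e⁻ → n(O₂) = 0.01016/4 = 0.002540 mol → 0.0569 L

0.603 g Sn; 0.0569 L O₂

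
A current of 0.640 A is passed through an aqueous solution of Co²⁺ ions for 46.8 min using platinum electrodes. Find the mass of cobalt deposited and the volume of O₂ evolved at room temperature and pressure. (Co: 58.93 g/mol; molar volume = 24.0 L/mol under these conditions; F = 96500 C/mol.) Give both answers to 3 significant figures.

Q = 0.640 × 2808 = 1797 C; n(e⁻) = 1797 / 96500 = 0.01862 mol
Cathode: Co²⁺ + 2e⁻ → Co → n(Co) = 0.01862/2 = 0.009310 mol → 0.549 g
Anode: 2H₂O → O₂ + 4H⁺ + 4e⁻ → n(O₂) = 0.01862/4 = 0.004655 mol → 0.112 L

0.549 g Co; 0.112 L O₂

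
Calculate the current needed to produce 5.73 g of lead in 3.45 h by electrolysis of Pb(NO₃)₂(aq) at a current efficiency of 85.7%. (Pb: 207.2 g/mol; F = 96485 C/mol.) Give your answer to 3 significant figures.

0.501 A

n(Pb) = 5.73 / 207.2 = 0.02765 mol
Pb²⁺ + 2e⁻ → Pb, so n(e⁻) = 2 × 0.02765 = 0.05530 mol
Q = 0.05530 × 96485 / 0.857 = 6226 C
I = Q / t = 6226 / 12420 s = 0.501 A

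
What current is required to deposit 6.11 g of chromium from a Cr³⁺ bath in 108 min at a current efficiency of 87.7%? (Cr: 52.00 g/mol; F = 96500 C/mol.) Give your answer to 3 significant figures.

n(Cr) = 6.11 / 52.00 = 0.1175 mol
Cr³⁺ + 3e⁻ → Cr, so n(e⁻) = 3 × 0.1175 = 0.3525 mol
Q = 0.3525 × 96500 / 0.877 = 38790 C
I = Q / t = 38790 / 6480 s = 5.99 A

5.99 A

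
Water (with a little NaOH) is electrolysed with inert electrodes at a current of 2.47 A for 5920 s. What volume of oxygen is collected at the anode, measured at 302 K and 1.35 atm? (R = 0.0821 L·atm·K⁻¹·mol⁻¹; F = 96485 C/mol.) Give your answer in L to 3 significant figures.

0.696 L

Q = 2.47 A × 5920 s = 14620 C
n(e⁻) = Q/F = 14620/96485 = 0.1515 mol
2H₂O → O₂ + 4H⁺ + 4e⁻, so n(O₂) = 0.1515 / 4 = 0.03788 mol
V = nRT/P = 0.03788 × 0.0821 × 302 / 1.35 = 0.6957 L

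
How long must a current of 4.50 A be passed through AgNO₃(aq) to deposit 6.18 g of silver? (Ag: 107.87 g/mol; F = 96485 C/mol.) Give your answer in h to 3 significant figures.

0.341 h

n(Ag) = 6.18 / 107.87 = 0.05729 mol
Ag⁺ + e⁻ → Ag, so n(e⁻) = 0.05729 mol
Q = 0.05729 × 96485 = 5528 C
t = Q / I = 5528 / 4.50 = 1228 s = 0.341 h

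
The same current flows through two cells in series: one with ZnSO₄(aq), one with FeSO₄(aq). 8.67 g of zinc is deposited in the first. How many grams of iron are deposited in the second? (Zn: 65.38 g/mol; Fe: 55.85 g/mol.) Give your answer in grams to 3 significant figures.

7.41 g

n(Zn) = 8.67 / 65.38 = 0.1326 mol
Zn²⁺ + 2e⁻ → Zn, so n(e⁻) = 2 × 0.1326 = 0.2652 mol
Since the cells are in series, n(e⁻) in the Fe cell is also 0.2652 mol.
Fe²⁺ + 2e⁻ → Fe, so n(Fe) = 0.2652 / 2 = 0.1326 mol
m(Fe) = 0.1326 × 55.85 = 7.41 g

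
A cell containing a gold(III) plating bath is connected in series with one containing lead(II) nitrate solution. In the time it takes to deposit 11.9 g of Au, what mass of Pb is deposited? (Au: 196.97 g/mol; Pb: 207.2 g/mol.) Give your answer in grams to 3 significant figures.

18.8 g

n(Au) = 11.9 / 196.97 = 0.06042 mol
Au³⁺ + 3e⁻ → Au, so n(e⁻) = 3 × 0.06042 = 0.1813 mol
In series, the same 0.1813 mol of electrons flows through the second cell.
Pb²⁺ + 2e⁻ → Pb, so n(Pb) = 0.1813 / 2 = 0.09065 mol
m(Pb) = 0.09065 × 207.2 = 18.8 g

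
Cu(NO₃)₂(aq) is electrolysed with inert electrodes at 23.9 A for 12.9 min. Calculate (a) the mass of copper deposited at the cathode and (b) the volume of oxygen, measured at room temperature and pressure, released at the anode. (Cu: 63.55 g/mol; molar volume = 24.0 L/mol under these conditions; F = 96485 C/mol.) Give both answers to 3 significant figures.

Q = 23.9 × 774 = 18500 C; n(e⁻) = 18500 / 96485 = 0.1917 mol
Cathode: Cu²⁺ + 2e⁻ → Cu → n(Cu) = 0.1917/2 = 0.09585 mol → 6.09 g
Anode: 2H₂O → O₂ + 4H⁺ + 4e⁻ → n(O₂) = 0.1917/4 = 0.04793 mol → 1.15 L

6.09 g Cu; 1.15 L O₂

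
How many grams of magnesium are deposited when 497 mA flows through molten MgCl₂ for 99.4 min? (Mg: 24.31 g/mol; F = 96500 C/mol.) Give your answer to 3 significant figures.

0.373 g

Q = 0.497 A × 5964 s = 2964 C
n(e⁻) = 2964 / 96500 = 0.03072 mol
Mg²⁺ + 2e⁻ → Mg, so n(Mg) = 0.03072 / 2 = 0.01536 mol
m = 0.01536 × 24.31 = 0.373 g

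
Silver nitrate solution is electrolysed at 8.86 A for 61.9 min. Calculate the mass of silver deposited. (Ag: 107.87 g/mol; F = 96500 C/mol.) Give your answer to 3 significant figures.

36.8 g

Charge passed = 8.86 × 3714 = 32910 C
n(e⁻) = Q/F = 32910/96500 = 0.3410 mol
Ag⁺ + e⁻ → Ag, so n(Ag) = 0.3410 mol
m = 0.3410 × 107.87 = 36.8 g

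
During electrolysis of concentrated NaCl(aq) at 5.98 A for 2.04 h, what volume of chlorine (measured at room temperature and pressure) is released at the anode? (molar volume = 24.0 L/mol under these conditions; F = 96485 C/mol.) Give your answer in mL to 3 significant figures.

5460 mL

Charge passed = 5.98 × 7344 = 43920 C
Moles of electrons = 43920 / 96485 = 0.4552 mol
2Cl⁻ → Cl₂ + 2e⁻, so n(Cl₂) = 0.4552 / 2 = 0.2276 mol
V = 0.2276 × 24.0 = 5.462 L
= 5460 mL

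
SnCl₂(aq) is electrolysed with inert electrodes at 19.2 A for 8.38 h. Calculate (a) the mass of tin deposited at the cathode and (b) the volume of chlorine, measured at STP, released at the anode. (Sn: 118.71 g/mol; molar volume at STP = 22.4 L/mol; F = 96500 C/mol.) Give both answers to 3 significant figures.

Q = 19.2 × 30168 = 5.792×10^5 C; n(e⁻) = 5.792×10^5 / 96500 = 6.002 mol
Cathode: Sn²⁺ + 2e⁻ → Sn → n(Sn) = 6.002/2 = 3.001 mol → 356 g
Anode: 2Cl⁻ → Cl₂ + 2e⁻ → n(Cl₂) = 6.002/2 = 3.001 mol → 67.2 L

356 g Sn; 67.2 L Cl₂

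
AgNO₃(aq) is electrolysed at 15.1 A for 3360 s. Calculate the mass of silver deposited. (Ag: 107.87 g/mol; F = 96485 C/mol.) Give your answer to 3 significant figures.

56.7 g

Q = 15.1 A × 3360 s = 50740 C
n(e⁻) = Q/F = 50740/96485 = 0.5259 mol
Ag⁺ + e⁻ → Ag, so n(Ag) = 0.5259 mol
m = 0.5259 × 107.87 = 56.7 g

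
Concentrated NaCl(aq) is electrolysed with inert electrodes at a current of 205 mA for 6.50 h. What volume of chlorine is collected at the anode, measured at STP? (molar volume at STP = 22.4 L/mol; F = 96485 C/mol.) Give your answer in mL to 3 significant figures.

Q = It = 0.205 × 23400 = 4797 C
Moles of electrons = 4797 / 96485 = 0.04972 mol
2Cl⁻ → Cl₂ + 2e⁻, so n(Cl₂) = 0.04972 / 2 = 0.02486 mol
V = 0.02486 × 22.4 = 0.5569 L
= 557 mL

557 mL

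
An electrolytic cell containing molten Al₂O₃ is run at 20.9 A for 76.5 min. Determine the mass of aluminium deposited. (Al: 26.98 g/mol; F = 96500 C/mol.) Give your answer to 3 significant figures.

Q = It = 20.9 × 4590 = 95930 C
n(e⁻) = 95930 / 96500 = 0.9941 mol
Al³⁺ + 3e⁻ → Al, so n(Al) = 0.9941 / 3 = 0.3314 mol
m = 0.3314 × 26.98 = 8.94 g

8.94 g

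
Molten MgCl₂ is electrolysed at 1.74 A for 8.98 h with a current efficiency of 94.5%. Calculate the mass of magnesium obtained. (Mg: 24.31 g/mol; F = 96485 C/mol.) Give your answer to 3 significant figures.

6.70 g

Q = 1.74 × 32328 = 56250 C
n(e⁻) = 56250 / 96485 = 0.5830 mol
Mg²⁺ + 2e⁻ → Mg, so theoretical m(Mg) = 0.2915 × 24.31 = 7.086 g
Actual mass = 94.5% × 7.086 = 6.70 g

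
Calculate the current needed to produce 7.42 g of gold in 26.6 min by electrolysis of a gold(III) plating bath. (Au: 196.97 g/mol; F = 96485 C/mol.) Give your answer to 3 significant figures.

n(Au) = 7.42 / 196.97 = 0.03767 mol
Au³⁺ + 3e⁻ → Au, so n(e⁻) = 3 × 0.03767 = 0.1130 mol
Q = 0.1130 × 96485 = 10900 C
I = Q / t = 10900 / 1596 s = 6.83 A

6.83 A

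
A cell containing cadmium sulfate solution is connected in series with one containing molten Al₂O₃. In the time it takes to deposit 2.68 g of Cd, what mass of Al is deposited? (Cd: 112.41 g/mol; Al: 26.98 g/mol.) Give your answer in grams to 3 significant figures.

n(Cd) = 2.68 / 112.41 = 0.02384 mol
Cd²⁺ + 2e⁻ → Cd, so n(e⁻) = 2 × 0.02384 = 0.04768 mol
Same current for the same time ⇒ same n(e⁻) = 0.04768 mol in both cells.
Al³⁺ + 3e⁻ → Al, so n(Al) = 0.04768 / 3 = 0.01589 mol
m(Al) = 0.01589 × 26.98 = 0.429 g

0.429 g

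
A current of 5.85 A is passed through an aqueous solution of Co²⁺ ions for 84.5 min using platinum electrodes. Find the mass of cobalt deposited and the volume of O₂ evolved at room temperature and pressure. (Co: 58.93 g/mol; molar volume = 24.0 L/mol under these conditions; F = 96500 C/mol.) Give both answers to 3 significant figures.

9.06 g Co; 1.84 L O₂

Q = 5.85 × 5070 = 29660 C; n(e⁻) = 29660 / 96500 = 0.3074 mol
Cathode: Co²⁺ + 2e⁻ → Co → n(Co) = 0.3074/2 = 0.1537 mol → 9.06 g
Anode: 2H₂O → O₂ + 4H⁺ + 4e⁻ → n(O₂) = 0.3074/4 = 0.07685 mol → 1.84 L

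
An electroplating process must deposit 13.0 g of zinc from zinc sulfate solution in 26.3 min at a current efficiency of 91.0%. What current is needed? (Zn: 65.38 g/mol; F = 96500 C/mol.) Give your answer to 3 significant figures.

n(Zn) = 13.0 / 65.38 = 0.1988 mol
Zn²⁺ + 2e⁻ → Zn, so n(e⁻) = 2 × 0.1988 = 0.3976 mol
Q = 0.3976 × 96500 / 0.910 = 42160 C
I = Q / t = 42160 / 1578 s = 26.7 A

26.7 A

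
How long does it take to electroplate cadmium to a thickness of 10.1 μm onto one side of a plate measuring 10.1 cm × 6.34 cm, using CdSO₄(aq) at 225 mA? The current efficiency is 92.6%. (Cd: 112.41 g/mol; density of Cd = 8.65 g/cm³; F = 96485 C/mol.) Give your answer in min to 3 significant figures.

Plated area = 10.1 × 6.34 = 64.03 cm²
Volume = 64.03 × 10.1×10⁻⁴ cm = 0.06467 cm³
m(Cd) = 0.06467 × 8.65 = 0.5594 g
n(Cd) = 0.5594 / 112.41 = 0.004976 mol; n(e⁻) = 2 × 0.004976 = 0.009952 mol
Q = 0.009952 × 96485 / 0.926 = 1037 C
t = 1037 / 0.225 = 4609 s = 76.8 min

76.8 min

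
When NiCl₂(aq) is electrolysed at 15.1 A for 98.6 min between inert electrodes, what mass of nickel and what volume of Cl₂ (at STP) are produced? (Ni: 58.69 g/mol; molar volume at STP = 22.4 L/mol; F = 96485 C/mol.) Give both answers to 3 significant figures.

Q = 15.1 × 5916 = 89330 C; n(e⁻) = 89330 / 96485 = 0.9258 mol
Cathode: Ni²⁺ + 2e⁻ → Ni → n(Ni) = 0.9258/2 = 0.4629 mol → 27.2 g
Anode: 2Cl⁻ → Cl₂ + 2e⁻ → n(Cl₂) = 0.9258/2 = 0.4629 mol → 10.4 L

27.2 g Ni; 10.4 L Cl₂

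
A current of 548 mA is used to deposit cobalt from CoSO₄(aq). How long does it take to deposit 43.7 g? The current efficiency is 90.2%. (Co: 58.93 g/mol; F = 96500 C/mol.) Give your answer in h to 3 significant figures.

n(Co) = 43.7 / 58.93 = 0.7416 mol
Co²⁺ + 2e⁻ → Co, so n(e⁻) = 2 × 0.7416 = 1.483 mol
Q = 1.483 × 96500 / 0.902 = 1.587×10^5 C
t = Q / I = 1.587×10^5 / 0.548 = 2.896×10^5 s = 80.4 h

80.4 h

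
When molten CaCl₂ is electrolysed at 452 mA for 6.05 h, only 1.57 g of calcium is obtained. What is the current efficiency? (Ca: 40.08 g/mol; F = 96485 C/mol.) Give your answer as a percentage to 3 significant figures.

76.8%

Q = 0.452 × 21780 = 9845 C
n(e⁻) = 9845 / 96485 = 0.1020 mol
Ca²⁺ + 2e⁻ → Ca, so theoretical n(Ca) = 0.05100 mol → 2.044 g
Efficiency = 1.57 / 2.044 = 0.7681 = 76.8%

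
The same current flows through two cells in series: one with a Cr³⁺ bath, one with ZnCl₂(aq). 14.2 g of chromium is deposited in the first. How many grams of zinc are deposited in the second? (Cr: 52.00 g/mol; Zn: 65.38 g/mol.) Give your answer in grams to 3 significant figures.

26.8 g

n(Cr) = 14.2 / 52.00 = 0.2731 mol
Cr³⁺ + 3e⁻ → Cr, so n(e⁻) = 3 × 0.2731 = 0.8193 mol
In series, the same 0.8193 mol of electrons flows through the second cell.
Zn²⁺ + 2e⁻ → Zn, so n(Zn) = 0.8193 / 2 = 0.4097 mol
m(Zn) = 0.4097 × 65.38 = 26.8 g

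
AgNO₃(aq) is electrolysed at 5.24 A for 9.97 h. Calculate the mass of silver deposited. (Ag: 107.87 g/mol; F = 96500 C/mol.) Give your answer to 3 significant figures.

Charge passed = 5.24 × 35892 = 1.881×10^5 C
Moles of electrons = 1.881×10^5 / 96500 = 1.949 mol
Ag⁺ + e⁻ → Ag, so n(Ag) = 1.949 mol
m = 1.949 × 107.87 = 210 g

210 g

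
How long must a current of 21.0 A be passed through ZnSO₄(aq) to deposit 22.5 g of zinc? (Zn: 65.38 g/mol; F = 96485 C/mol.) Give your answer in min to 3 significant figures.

n(Zn) = 22.5 / 65.38 = 0.3441 mol
Zn²⁺ + 2e⁻ → Zn, so n(e⁻) = 2 × 0.3441 = 0.6882 mol
Q = 0.6882 × 96485 = 66400 C
t = Q / I = 66400 / 21.0 = 3162 s = 52.7 min

52.7 min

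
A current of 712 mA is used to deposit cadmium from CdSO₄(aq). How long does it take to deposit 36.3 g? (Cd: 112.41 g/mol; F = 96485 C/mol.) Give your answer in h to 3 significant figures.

n(Cd) = 36.3 / 112.41 = 0.3229 mol
Cd²⁺ + 2e⁻ → Cd, so n(e⁻) = 2 × 0.3229 = 0.6458 mol
Q = 0.6458 × 96485 = 62310 C
t = Q / I = 62310 / 0.712 = 87510 s = 24.3 h

24.3 h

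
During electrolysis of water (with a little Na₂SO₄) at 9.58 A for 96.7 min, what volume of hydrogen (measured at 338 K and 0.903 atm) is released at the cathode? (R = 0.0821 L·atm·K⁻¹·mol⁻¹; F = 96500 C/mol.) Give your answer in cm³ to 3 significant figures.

Charge passed = 9.58 × 5802 = 55580 C
n(e⁻) = Q/F = 55580/96500 = 0.5760 mol
2H⁺ + 2e⁻ → H₂, so n(H₂) = 0.5760 / 2 = 0.2880 mol
V = nRT/P = 0.2880 × 0.0821 × 338 / 0.903 = 8.850 L
= 8850 cm³

8850 cm³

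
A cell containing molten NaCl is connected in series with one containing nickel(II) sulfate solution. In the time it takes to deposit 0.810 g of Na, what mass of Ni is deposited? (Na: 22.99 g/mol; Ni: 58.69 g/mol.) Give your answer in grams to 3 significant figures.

n(Na) = 0.810 / 22.99 = 0.03523 mol
Na⁺ + e⁻ → Na, so n(e⁻) = 0.03523 mol
The cells are in series, so the same charge (and hence the same n(e⁻) = 0.03523 mol) passes through both.
Ni²⁺ + 2e⁻ → Ni, so n(Ni) = 0.03523 / 2 = 0.01762 mol
m(Ni) = 0.01762 × 58.69 = 1.03 g

1.03 g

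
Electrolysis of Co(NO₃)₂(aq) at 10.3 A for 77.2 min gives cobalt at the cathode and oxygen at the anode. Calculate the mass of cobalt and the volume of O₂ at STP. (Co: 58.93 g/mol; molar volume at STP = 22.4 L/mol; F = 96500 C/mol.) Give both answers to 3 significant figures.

Q = 10.3 × 4632 = 47710 C; n(e⁻) = 47710 / 96500 = 0.4944 mol
Cathode: Co²⁺ + 2e⁻ → Co → n(Co) = 0.4944/2 = 0.2472 mol → 14.6 g
Anode: 2H₂O → O₂ + 4H⁺ + 4e⁻ → n(O₂) = 0.4944/4 = 0.1236 mol → 2.77 L

14.6 g Co; 2.77 L O₂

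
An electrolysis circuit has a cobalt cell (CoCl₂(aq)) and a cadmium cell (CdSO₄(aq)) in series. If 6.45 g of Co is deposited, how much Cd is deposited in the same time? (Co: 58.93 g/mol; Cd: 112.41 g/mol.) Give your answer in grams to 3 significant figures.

n(Co) = 6.45 / 58.93 = 0.1095 mol
Co²⁺ + 2e⁻ → Co, so n(e⁻) = 2 × 0.1095 = 0.2190 mol
Since the cells are in series, n(e⁻) in the Cd cell is also 0.2190 mol.
Cd²⁺ + 2e⁻ → Cd, so n(Cd) = 0.2190 / 2 = 0.1095 mol
m(Cd) = 0.1095 × 112.41 = 12.3 g

12.3 g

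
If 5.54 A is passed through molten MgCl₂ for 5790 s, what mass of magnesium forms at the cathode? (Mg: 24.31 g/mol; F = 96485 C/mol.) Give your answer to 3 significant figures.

4.04 g

Q = It = 5.54 × 5790 = 32080 C
Moles of electrons = 32080 / 96485 = 0.3325 mol
Mg²⁺ + 2e⁻ → Mg, so n(Mg) = 0.3325 / 2 = 0.1663 mol
m = 0.1663 × 24.31 = 4.04 g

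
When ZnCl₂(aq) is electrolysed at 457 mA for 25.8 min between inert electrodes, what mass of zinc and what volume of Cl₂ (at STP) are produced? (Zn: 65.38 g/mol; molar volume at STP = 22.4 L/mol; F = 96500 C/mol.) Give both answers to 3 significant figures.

0.240 g Zn; 0.0821 L Cl₂

Q = 0.457 × 1548 = 707.4 C; n(e⁻) = 707.4 / 96500 = 0.007331 mol
Cathode: Zn²⁺ + 2e⁻ → Zn → n(Zn) = 0.007331/2 = 0.003666 mol → 0.240 g
Anode: 2Cl⁻ → Cl₂ + 2e⁻ → n(Cl₂) = 0.007331/2 = 0.003666 mol → 0.0821 L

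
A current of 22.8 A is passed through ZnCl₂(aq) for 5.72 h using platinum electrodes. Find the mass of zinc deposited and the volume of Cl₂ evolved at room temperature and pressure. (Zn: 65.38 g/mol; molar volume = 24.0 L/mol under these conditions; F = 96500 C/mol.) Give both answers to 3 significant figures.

159 g Zn; 58.4 L Cl₂

Q = 22.8 × 20592 = 4.695×10^5 C; n(e⁻) = 4.695×10^5 / 96500 = 4.865 mol
Cathode: Zn²⁺ + 2e⁻ → Zn → n(Zn) = 4.865/2 = 2.433 mol → 159 g
Anode: 2Cl⁻ → Cl₂ + 2e⁻ → n(Cl₂) = 4.865/2 = 2.433 mol → 58.4 L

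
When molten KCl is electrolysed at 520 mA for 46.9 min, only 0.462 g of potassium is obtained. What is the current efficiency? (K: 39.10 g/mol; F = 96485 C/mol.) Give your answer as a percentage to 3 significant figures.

Q = 0.520 × 2814 = 1463 C
n(e⁻) = 1463 / 96485 = 0.01516 mol
K⁺ + e⁻ → K, so theoretical n(K) = 0.01516 mol → 0.5928 g
Efficiency = 0.462 / 0.5928 = 0.7794 = 77.9%

77.9%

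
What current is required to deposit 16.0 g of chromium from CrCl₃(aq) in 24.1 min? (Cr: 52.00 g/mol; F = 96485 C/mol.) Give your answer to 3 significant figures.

61.6 A

n(Cr) = 16.0 / 52.00 = 0.3077 mol
Cr³⁺ + 3e⁻ → Cr, so n(e⁻) = 3 × 0.3077 = 0.9231 mol
Q = 0.9231 × 96485 = 89070 C
I = Q / t = 89070 / 1446 s = 61.6 A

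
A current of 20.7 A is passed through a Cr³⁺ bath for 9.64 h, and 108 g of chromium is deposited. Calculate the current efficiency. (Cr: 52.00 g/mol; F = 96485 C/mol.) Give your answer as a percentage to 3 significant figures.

Q = 20.7 × 34704 = 7.184×10^5 C
n(e⁻) = 7.184×10^5 / 96485 = 7.446 mol
Cr³⁺ + 3e⁻ → Cr, so theoretical n(Cr) = 2.482 mol → 129.1 g
Efficiency = 108 / 129.1 = 0.8366 = 83.7%

83.7%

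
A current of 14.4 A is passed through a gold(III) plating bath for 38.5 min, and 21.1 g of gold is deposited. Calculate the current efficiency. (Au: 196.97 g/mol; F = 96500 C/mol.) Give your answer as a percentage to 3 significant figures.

Q = 14.4 × 2310 = 33260 C
n(e⁻) = 33260 / 96500 = 0.3447 mol
Au³⁺ + 3e⁻ → Au, so theoretical n(Au) = 0.1149 mol → 22.63 g
Efficiency = 21.1 / 22.63 = 0.9324 = 93.2%

93.2%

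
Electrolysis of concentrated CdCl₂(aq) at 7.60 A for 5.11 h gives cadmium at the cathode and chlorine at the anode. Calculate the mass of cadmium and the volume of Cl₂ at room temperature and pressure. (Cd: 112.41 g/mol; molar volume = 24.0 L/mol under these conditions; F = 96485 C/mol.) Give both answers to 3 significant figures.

81.4 g Cd; 17.4 L Cl₂

Q = 7.60 × 18396 = 1.398×10^5 C; n(e⁻) = 1.398×10^5 / 96485 = 1.449 mol
Cathode: Cd²⁺ + 2e⁻ → Cd → n(Cd) = 1.449/2 = 0.7245 mol → 81.4 g
Anode: 2Cl⁻ → Cl₂ + 2e⁻ → n(Cl₂) = 1.449/2 = 0.7245 mol → 17.4 L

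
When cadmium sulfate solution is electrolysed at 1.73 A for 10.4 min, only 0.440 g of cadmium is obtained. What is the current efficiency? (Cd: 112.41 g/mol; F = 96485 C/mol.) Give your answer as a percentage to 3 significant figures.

70.0%

Q = 1.73 × 624 = 1080 C
n(e⁻) = 1080 / 96485 = 0.01119 mol
Cd²⁺ + 2e⁻ → Cd, so theoretical n(Cd) = 0.005595 mol → 0.6289 g
Efficiency = 0.440 / 0.6289 = 0.6996 = 70.0%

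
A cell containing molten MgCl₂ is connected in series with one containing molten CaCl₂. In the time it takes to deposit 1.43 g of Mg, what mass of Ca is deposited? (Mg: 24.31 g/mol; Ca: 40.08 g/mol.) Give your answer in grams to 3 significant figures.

2.36 g

n(Mg) = 1.43 / 24.31 = 0.05882 mol
Mg²⁺ + 2e⁻ → Mg, so n(e⁻) = 2 × 0.05882 = 0.1176 mol
In series, the same 0.1176 mol of electrons flows through the second cell.
Ca²⁺ + 2e⁻ → Ca, so n(Ca) = 0.1176 / 2 = 0.05880 mol
m(Ca) = 0.05880 × 40.08 = 2.36 g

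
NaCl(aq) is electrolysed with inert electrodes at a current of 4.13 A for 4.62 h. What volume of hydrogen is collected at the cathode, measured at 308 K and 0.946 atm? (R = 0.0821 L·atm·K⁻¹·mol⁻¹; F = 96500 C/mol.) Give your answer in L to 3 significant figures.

9.51 L

Q = 4.13 A × 16632 s = 68690 C
n(e⁻) = 68690 / 96500 = 0.7118 mol
2H⁺ + 2e⁻ → H₂, so n(H₂) = 0.7118 / 2 = 0.3559 mol
V = nRT/P = 0.3559 × 0.0821 × 308 / 0.946 = 9.513 L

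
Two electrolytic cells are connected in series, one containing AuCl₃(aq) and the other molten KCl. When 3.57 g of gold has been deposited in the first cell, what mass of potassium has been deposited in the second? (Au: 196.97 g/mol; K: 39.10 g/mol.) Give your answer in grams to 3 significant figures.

2.13 g

n(Au) = 3.57 / 196.97 = 0.01812 mol
Au³⁺ + 3e⁻ → Au, so n(e⁻) = 3 × 0.01812 = 0.05436 mol
In series, the same 0.05436 mol of electrons flows through the second cell.
K⁺ + e⁻ → K, so n(K) = 0.05436 mol
m(K) = 0.05436 × 39.10 = 2.13 g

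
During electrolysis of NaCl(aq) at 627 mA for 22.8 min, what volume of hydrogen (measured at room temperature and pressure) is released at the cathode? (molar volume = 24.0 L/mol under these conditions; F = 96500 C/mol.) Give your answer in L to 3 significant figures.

Q = It = 0.627 × 1368 = 857.7 C
Moles of electrons = 857.7 / 96500 = 0.008888 mol
2H⁺ + 2e⁻ → H₂, so n(H₂) = 0.008888 / 2 = 0.004444 mol
V = 0.004444 × 24.0 = 0.1067 L

0.107 L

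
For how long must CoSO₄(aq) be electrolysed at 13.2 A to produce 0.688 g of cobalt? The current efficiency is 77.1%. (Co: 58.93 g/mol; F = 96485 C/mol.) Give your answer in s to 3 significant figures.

n(Co) = 0.688 / 58.93 = 0.01167 mol
Co²⁺ + 2e⁻ → Co, so n(e⁻) = 2 × 0.01167 = 0.02334 mol
Q = 0.02334 × 96485 / 0.771 = 2921 C
t = Q / I = 2921 / 13.2 = 221.3 s

221 s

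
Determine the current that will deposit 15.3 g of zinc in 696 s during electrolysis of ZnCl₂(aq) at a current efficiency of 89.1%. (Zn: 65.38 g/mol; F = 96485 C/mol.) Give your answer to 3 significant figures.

72.8 A

n(Zn) = 15.3 / 65.38 = 0.2340 mol
Zn²⁺ + 2e⁻ → Zn, so n(e⁻) = 2 × 0.2340 = 0.4680 mol
Q = 0.4680 × 96485 / 0.891 = 50680 C
I = Q / t = 50680 / 696 s = 72.8 A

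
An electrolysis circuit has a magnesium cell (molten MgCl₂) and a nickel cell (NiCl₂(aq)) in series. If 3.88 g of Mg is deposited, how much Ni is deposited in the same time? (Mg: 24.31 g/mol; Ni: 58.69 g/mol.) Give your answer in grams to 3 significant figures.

9.37 g

n(Mg) = 3.88 / 24.31 = 0.1596 mol
Mg²⁺ + 2e⁻ → Mg, so n(e⁻) = 2 × 0.1596 = 0.3192 mol
Same current for the same time ⇒ same n(e⁻) = 0.3192 mol in both cells.
Ni²⁺ + 2e⁻ → Ni, so n(Ni) = 0.3192 / 2 = 0.1596 mol
m(Ni) = 0.1596 × 58.69 = 9.37 g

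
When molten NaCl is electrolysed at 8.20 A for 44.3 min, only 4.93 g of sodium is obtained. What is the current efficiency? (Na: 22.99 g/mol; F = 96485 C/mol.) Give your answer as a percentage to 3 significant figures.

Q = 8.20 × 2658 = 21800 C
n(e⁻) = 21800 / 96485 = 0.2259 mol
Na⁺ + e⁻ → Na, so theoretical n(Na) = 0.2259 mol → 5.193 g
Efficiency = 4.93 / 5.193 = 0.9494 = 94.9%

94.9%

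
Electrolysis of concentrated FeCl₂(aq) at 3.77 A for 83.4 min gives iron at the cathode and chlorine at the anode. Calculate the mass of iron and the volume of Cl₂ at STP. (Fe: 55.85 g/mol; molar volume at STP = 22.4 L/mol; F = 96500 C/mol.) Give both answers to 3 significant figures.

5.46 g Fe; 2.19 L Cl₂

Q = 3.77 × 5004 = 18870 C; n(e⁻) = 18870 / 96500 = 0.1955 mol
Cathode: Fe²⁺ + 2e⁻ → Fe → n(Fe) = 0.1955/2 = 0.09775 mol → 5.46 g
Anode: 2Cl⁻ → Cl₂ + 2e⁻ → n(Cl₂) = 0.1955/2 = 0.09775 mol → 2.19 L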